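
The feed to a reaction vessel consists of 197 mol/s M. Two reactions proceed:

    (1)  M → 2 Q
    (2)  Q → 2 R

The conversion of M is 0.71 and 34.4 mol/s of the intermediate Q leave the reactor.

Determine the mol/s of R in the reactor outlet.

Conversion of M: M consumed = 1ξ₁ = 0.71 × 197 → ξ₁ = 139.9 mol/s.
Q balance: n_Q = 0 + 2ξ₁ − 1ξ₂ = 34.4 → ξ₂ = (2·139.9 − 34.4)/1 = 245.3 mol/s.
Outlet amounts (n = n₀ + Σ ν·ξ):
  M: 197 − 1(139.9) = 57.13
  Q: 0 + 2(139.9) − 1(245.3) = 34.4
  R: 0 + 2(245.3) = 490.7

491 mol/s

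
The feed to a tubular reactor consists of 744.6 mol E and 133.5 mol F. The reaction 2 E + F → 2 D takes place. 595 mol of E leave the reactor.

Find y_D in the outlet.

For E: n = n₀ − 2ξ → 595 = 744.6 − 2ξ, giving ξ = 74.8 mol.
Outlet amounts (n = n₀ + ν ξ):
  E: 744.6 − 2(74.8) = 595
  F: 133.5 − 1(74.8) = 58.7
  D: 0 + 2(74.8) = 149.6
Total out = 803.3 mol; y_D = 149.6 / 803.3 = 0.1862.

0.186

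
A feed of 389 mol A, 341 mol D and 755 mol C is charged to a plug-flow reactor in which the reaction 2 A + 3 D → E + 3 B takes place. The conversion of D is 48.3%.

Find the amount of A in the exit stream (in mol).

D reacted = 0.483 × 341 = 164.7 mol; ν_D = −3, so ξ = 164.7/3 = 54.9 mol.
Outlet amounts (n = n₀ + ν ξ):
  A: 389 − 2(54.9) = 279.2
  D: 341 − 3(54.9) = 176.3
  E: 0 + 1(54.9) = 54.9
  B: 0 + 3(54.9) = 164.7
  C: 755 (inert)

279 mol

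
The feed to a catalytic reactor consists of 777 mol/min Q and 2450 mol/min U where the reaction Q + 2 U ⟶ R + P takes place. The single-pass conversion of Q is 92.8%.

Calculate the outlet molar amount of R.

Q reacted = 0.928 × 777 = 721.1 mol/min; ν_Q = −1, so ξ = 721.1/1 = 721.1 mol/min.
Outlet amounts (n = n₀ + ν ξ):
  Q: 777 − 1(721.1) = 55.94
  U: 2450 − 2(721.1) = 1008
  R: 0 + 1(721.1) = 721.1
  P: 0 + 1(721.1) = 721.1

721 mol/min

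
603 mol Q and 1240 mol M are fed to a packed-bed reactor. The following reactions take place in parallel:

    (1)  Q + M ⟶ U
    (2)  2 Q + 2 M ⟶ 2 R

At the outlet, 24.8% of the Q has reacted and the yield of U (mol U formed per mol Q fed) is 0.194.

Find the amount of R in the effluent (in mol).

Yield of U: 1ξ₁ / 603 = 0.194 → ξ₁ = 117 mol.
Conversion of Q: 1ξ₁ + 2ξ₂ = 0.248 × 603 = 149.5 → ξ₂ = 16.28 mol.
Outlet amounts (n = n₀ + Σ ν·ξ):
  Q: 603 − 1(117) − 2(16.28) = 453.5
  M: 1240 − 1(117) − 2(16.28) = 1090
  U: 0 + 1(117) = 117
  R: 0 + 2(16.28) = 32.56

32.6 mol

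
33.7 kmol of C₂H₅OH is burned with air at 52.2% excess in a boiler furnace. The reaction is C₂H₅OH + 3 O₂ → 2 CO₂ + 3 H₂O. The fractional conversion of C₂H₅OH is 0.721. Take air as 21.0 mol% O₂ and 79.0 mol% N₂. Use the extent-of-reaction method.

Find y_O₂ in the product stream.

0.102

Stoichiometric O₂ = 3 × 33.7 = 101.1 kmol; O₂ fed = 101.1 × 1.522 = 153.9 kmol.
N₂ fed = 153.9 × 79/21 = 578.9 kmol.
Fuel reacted = 0.721 × 33.7 → ξ = 24.3 kmol.
Outlet (n = n₀ + ν ξ):
  C₂H₅OH: 33.7 − 1(24.3) = 9.402
  O₂: 153.9 − 3(24.3) = 80.98
  N₂: 578.9 (inert)
  CO₂: 0 + 2(24.3) = 48.6
  H₂O: 0 + 3(24.3) = 72.89
Total out = 790.7 kmol; y_O₂ = 80.98 / 790.7 = 0.1024.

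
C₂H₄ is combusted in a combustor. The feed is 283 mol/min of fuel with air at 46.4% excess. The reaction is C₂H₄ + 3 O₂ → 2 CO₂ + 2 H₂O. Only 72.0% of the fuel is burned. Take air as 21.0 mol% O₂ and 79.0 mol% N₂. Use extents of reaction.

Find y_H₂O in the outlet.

0.0657

Stoichiometric O₂ = 3 × 283 = 849 mol/min; O₂ fed = 849 × 1.464 = 1243 mol/min.
N₂ fed = 1243 × 79/21 = 4676 mol/min.
Fuel reacted = 0.72 × 283 → ξ = 203.8 mol/min.
Outlet (n = n₀ + ν ξ):
  C₂H₄: 283 − 1(203.8) = 79.24
  O₂: 1243 − 3(203.8) = 631.7
  N₂: 4676 (inert)
  CO₂: 0 + 2(203.8) = 407.5
  H₂O: 0 + 2(203.8) = 407.5
Total out = 6202 mol/min; y_H₂O = 407.5 / 6202 = 0.06571.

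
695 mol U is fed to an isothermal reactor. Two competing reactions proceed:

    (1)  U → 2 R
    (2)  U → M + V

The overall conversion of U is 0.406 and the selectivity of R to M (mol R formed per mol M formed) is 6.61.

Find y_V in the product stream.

Conversion of U: U consumed = 0.406 × 695 = 282.2 mol = 1ξ₁ + 1ξ₂.
Selectivity: 2ξ₁ / (1ξ₂) = 6.61 → ξ₁ = 3.305 ξ₂.
Substitute: (1·3.305 + 1) ξ₂ = 282.2 → ξ₂ = 65.54 mol, ξ₁ = 216.6 mol.
Outlet amounts (n = n₀ + Σ ν·ξ):
  U: 695 − 1(216.6) − 1(65.54) = 412.8
  R: 0 + 2(216.6) = 433.3
  M: 0 + 1(65.54) = 65.54
  V: 0 + 1(65.54) = 65.54
Total out = 977.2 mol; y_V = 65.54 / 977.2 = 0.06708.

0.0671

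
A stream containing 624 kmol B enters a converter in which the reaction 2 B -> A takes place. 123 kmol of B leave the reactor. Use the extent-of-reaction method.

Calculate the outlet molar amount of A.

For B: n = n₀ − 2ξ → 123 = 624 − 2ξ, giving ξ = 250.5 kmol.
Outlet amounts (n = n₀ + ν ξ):
  B: 624 − 2(250.5) = 123
  A: 0 + 1(250.5) = 250.5

250 kmol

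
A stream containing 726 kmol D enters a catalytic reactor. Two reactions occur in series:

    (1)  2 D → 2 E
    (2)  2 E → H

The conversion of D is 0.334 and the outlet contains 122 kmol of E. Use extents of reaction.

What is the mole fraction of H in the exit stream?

0.0905

Conversion of D: D consumed = 2ξ₁ = 0.334 × 726 → ξ₁ = 121.2 kmol.
E balance: n_E = 0 + 2ξ₁ − 2ξ₂ = 122 → ξ₂ = (2·121.2 − 122)/2 = 60.24 kmol.
Outlet amounts (n = n₀ + Σ ν·ξ):
  D: 726 − 2(121.2) = 483.5
  E: 0 + 2(121.2) − 2(60.24) = 122
  H: 0 + 1(60.24) = 60.24
Total out = 665.8 kmol; y_H = 60.24 / 665.8 = 0.09049.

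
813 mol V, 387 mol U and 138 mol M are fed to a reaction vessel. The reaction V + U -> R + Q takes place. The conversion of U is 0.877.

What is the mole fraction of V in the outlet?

0.354

U reacted = 0.877 × 387 = 339.4 mol; ν_U = −1, so ξ = 339.4/1 = 339.4 mol.
Outlet amounts (n = n₀ + ν ξ):
  V: 813 − 1(339.4) = 473.6
  U: 387 − 1(339.4) = 47.6
  R: 0 + 1(339.4) = 339.4
  Q: 0 + 1(339.4) = 339.4
  M: 138 (inert)
Total out = 1338 mol; y_V = 473.6 / 1338 = 0.354.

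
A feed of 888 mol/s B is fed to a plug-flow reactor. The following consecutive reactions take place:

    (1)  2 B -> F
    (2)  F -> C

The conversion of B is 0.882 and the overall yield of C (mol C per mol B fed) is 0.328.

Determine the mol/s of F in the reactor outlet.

Conversion of B: B consumed = 2ξ₁ = 0.882 × 888 → ξ₁ = 391.6 mol/s.
Yield of C: 1ξ₂ / 888 = 0.328 → ξ₂ = 291.3 mol/s.
Outlet amounts (n = n₀ + Σ ν·ξ):
  B: 888 − 2(391.6) = 104.8
  F: 0 + 1(391.6) − 1(291.3) = 100.3
  C: 0 + 1(291.3) = 291.3

100 mol/s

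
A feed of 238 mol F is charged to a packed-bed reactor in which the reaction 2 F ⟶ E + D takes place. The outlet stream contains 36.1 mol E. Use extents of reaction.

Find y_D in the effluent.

0.152

For E: n = n₀ + 1ξ → 36.1 = 0 + 1ξ, giving ξ = 36.1 mol.
Outlet amounts (n = n₀ + ν ξ):
  F: 238 − 2(36.1) = 165.8
  E: 0 + 1(36.1) = 36.1
  D: 0 + 1(36.1) = 36.1
Total out = 238 mol; y_D = 36.1 / 238 = 0.1517.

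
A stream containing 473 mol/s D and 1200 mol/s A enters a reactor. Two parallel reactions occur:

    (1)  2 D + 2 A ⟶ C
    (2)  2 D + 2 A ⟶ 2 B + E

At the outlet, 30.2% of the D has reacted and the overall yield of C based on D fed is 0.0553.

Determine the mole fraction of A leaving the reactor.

0.682

Yield of C: 1ξ₁ / 473 = 0.0553 → ξ₁ = 26.16 mol/s.
Conversion of D: 2ξ₁ + 2ξ₂ = 0.302 × 473 = 142.8 → ξ₂ = 45.27 mol/s.
Outlet amounts (n = n₀ + Σ ν·ξ):
  D: 473 − 2(26.16) − 2(45.27) = 330.2
  A: 1200 − 2(26.16) − 2(45.27) = 1057
  C: 0 + 1(26.16) = 26.16
  B: 0 + 2(45.27) = 90.53
  E: 0 + 1(45.27) = 45.27
Total out = 1549 mol/s; y_A = 1057 / 1549 = 0.6824.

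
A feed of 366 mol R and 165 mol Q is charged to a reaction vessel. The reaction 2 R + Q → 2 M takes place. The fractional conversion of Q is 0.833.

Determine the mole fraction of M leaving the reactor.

0.698

Q reacted = 0.833 × 165 = 137.4 mol; ν_Q = −1, so ξ = 137.4/1 = 137.4 mol.
Outlet amounts (n = n₀ + ν ξ):
  R: 366 − 2(137.4) = 91.11
  Q: 165 − 1(137.4) = 27.56
  M: 0 + 2(137.4) = 274.9
Total out = 393.6 mol; y_M = 274.9 / 393.6 = 0.6985.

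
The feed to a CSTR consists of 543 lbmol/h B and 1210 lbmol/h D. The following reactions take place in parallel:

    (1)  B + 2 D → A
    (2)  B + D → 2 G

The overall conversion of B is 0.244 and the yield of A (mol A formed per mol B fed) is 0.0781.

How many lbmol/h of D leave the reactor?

Yield of A: 1ξ₁ / 543 = 0.0781 → ξ₁ = 42.41 lbmol/h.
Conversion of B: 1ξ₁ + 1ξ₂ = 0.244 × 543 = 132.5 → ξ₂ = 90.08 lbmol/h.
Outlet amounts (n = n₀ + Σ ν·ξ):
  B: 543 − 1(42.41) − 1(90.08) = 410.5
  D: 1210 − 2(42.41) − 1(90.08) = 1035
  A: 0 + 1(42.41) = 42.41
  G: 0 + 2(90.08) = 180.2

1040 lbmol/h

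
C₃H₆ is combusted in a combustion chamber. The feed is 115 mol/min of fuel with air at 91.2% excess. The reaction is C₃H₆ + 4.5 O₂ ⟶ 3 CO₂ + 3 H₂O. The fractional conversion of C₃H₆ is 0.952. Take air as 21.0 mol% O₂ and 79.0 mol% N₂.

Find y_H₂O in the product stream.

Stoichiometric O₂ = 4.5 × 115 = 517.5 mol/min; O₂ fed = 517.5 × 1.912 = 989.5 mol/min.
N₂ fed = 989.5 × 79/21 = 3722 mol/min.
Fuel reacted = 0.952 × 115 → ξ = 109.5 mol/min.
Outlet (n = n₀ + ν ξ):
  C₃H₆: 115 − 1(109.5) = 5.52
  O₂: 989.5 − 4.5(109.5) = 496.8
  N₂: 3722 (inert)
  CO₂: 0 + 3(109.5) = 328.4
  H₂O: 0 + 3(109.5) = 328.4
Total out = 4881 mol/min; y_H₂O = 328.4 / 4881 = 0.06728.

0.0673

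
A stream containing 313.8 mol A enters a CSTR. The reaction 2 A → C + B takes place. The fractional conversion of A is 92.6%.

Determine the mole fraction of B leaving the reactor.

A reacted = 0.926 × 313.8 = 290.6 mol; ν_A = −2, so ξ = 290.6/2 = 145.3 mol.
Outlet amounts (n = n₀ + ν ξ):
  A: 313.8 − 2(145.3) = 23.22
  C: 0 + 1(145.3) = 145.3
  B: 0 + 1(145.3) = 145.3
Total out = 313.8 mol; y_B = 145.3 / 313.8 = 0.463.

0.463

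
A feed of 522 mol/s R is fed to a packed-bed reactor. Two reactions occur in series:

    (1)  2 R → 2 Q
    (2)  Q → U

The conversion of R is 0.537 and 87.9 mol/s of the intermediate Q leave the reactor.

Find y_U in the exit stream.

Conversion of R: R consumed = 2ξ₁ = 0.537 × 522 → ξ₁ = 140.2 mol/s.
Q balance: n_Q = 0 + 2ξ₁ − 1ξ₂ = 87.9 → ξ₂ = (2·140.2 − 87.9)/1 = 192.4 mol/s.
Outlet amounts (n = n₀ + Σ ν·ξ):
  R: 522 − 2(140.2) = 241.7
  Q: 0 + 2(140.2) − 1(192.4) = 87.9
  U: 0 + 1(192.4) = 192.4
Total out = 522 mol/s; y_U = 192.4 / 522 = 0.3686.

0.369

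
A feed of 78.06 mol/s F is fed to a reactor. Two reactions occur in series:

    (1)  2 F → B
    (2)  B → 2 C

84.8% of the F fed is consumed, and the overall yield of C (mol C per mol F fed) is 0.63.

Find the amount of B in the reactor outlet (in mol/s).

8.51 mol/s

Conversion of F: F consumed = 2ξ₁ = 0.848 × 78.06 → ξ₁ = 33.1 mol/s.
Yield of C: 2ξ₂ / 78.06 = 0.63 → ξ₂ = 24.59 mol/s.
Outlet amounts (n = n₀ + Σ ν·ξ):
  F: 78.06 − 2(33.1) = 11.87
  B: 0 + 1(33.1) − 1(24.59) = 8.509
  C: 0 + 2(24.59) = 49.18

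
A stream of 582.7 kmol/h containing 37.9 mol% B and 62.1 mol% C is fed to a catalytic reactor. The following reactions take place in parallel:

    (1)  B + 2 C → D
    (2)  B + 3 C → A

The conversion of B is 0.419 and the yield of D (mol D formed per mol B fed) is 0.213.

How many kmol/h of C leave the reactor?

131 kmol/h

Yield of D: 1ξ₁ / 220.8 = 0.213 → ξ₁ = 47.04 kmol/h.
Conversion of B: 1ξ₁ + 1ξ₂ = 0.419 × 220.8 = 92.53 → ξ₂ = 45.49 kmol/h.
Outlet amounts (n = n₀ + Σ ν·ξ):
  B: 220.8 − 1(47.04) − 1(45.49) = 128.3
  C: 361.9 − 2(47.04) − 3(45.49) = 131.3
  D: 0 + 1(47.04) = 47.04
  A: 0 + 1(45.49) = 45.49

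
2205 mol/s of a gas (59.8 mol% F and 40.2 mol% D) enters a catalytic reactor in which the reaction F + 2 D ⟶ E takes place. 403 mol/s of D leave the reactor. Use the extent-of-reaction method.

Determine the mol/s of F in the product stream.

1080 mol/s

For D: n = n₀ − 2ξ → 403 = 886.4 − 2ξ, giving ξ = 241.7 mol/s.
Outlet amounts (n = n₀ + ν ξ):
  F: 1319 − 1(241.7) = 1077
  D: 886.4 − 2(241.7) = 403
  E: 0 + 1(241.7) = 241.7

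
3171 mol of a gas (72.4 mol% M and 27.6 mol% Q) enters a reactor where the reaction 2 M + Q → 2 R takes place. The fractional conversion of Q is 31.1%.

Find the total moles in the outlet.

Q reacted = 0.311 × 875.2 = 272.2 mol; ν_Q = −1, so ξ = 272.2/1 = 272.2 mol.
Outlet amounts (n = n₀ + ν ξ):
  M: 2296 − 2(272.2) = 1751
  Q: 875.2 − 1(272.2) = 603
  R: 0 + 2(272.2) = 544.4
Total out = 1751 + 603 + 544.4 = 2899 mol.

2900 mol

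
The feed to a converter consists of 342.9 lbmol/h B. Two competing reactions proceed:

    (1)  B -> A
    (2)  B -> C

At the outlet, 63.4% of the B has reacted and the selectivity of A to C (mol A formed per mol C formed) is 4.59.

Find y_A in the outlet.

0.521

Conversion of B: B consumed = 0.634 × 342.9 = 217.4 lbmol/h = 1ξ₁ + 1ξ₂.
Selectivity: 1ξ₁ / (1ξ₂) = 4.59 → ξ₁ = 4.59 ξ₂.
Substitute: (1·4.59 + 1) ξ₂ = 217.4 → ξ₂ = 38.89 lbmol/h, ξ₁ = 178.5 lbmol/h.
Outlet amounts (n = n₀ + Σ ν·ξ):
  B: 342.9 − 1(178.5) − 1(38.89) = 125.5
  A: 0 + 1(178.5) = 178.5
  C: 0 + 1(38.89) = 38.89
Total out = 342.9 lbmol/h; y_A = 178.5 / 342.9 = 0.5206.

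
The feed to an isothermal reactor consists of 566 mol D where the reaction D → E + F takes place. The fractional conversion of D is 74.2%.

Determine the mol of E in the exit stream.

D reacted = 0.742 × 566 = 420 mol; ν_D = −1, so ξ = 420/1 = 420 mol.
Outlet amounts (n = n₀ + ν ξ):
  D: 566 − 1(420) = 146
  E: 0 + 1(420) = 420
  F: 0 + 1(420) = 420

420 mol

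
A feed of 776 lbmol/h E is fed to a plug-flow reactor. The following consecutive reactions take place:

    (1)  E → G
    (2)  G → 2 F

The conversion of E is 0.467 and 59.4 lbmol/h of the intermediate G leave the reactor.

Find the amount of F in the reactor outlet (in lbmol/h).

606 lbmol/h

Conversion of E: E consumed = 1ξ₁ = 0.467 × 776 → ξ₁ = 362.4 lbmol/h.
G balance: n_G = 0 + 1ξ₁ − 1ξ₂ = 59.4 → ξ₂ = (1·362.4 − 59.4)/1 = 303 lbmol/h.
Outlet amounts (n = n₀ + Σ ν·ξ):
  E: 776 − 1(362.4) = 413.6
  G: 0 + 1(362.4) − 1(303) = 59.4
  F: 0 + 2(303) = 606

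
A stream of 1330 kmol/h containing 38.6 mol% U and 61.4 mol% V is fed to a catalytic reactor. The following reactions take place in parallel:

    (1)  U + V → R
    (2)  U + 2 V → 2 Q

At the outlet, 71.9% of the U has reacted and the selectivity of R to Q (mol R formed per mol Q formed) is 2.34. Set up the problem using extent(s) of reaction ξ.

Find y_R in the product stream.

Conversion of U: U consumed = 0.719 × 513.4 = 369.1 kmol/h = 1ξ₁ + 1ξ₂.
Selectivity: 1ξ₁ / (2ξ₂) = 2.34 → ξ₁ = 4.68 ξ₂.
Substitute: (1·4.68 + 1) ξ₂ = 369.1 → ξ₂ = 64.99 kmol/h, ξ₁ = 304.1 kmol/h.
Outlet amounts (n = n₀ + Σ ν·ξ):
  U: 513.4 − 1(304.1) − 1(64.99) = 144.3
  V: 816.6 − 1(304.1) − 2(64.99) = 382.5
  R: 0 + 1(304.1) = 304.1
  Q: 0 + 2(64.99) = 130
Total out = 960.9 kmol/h; y_R = 304.1 / 960.9 = 0.3165.

0.317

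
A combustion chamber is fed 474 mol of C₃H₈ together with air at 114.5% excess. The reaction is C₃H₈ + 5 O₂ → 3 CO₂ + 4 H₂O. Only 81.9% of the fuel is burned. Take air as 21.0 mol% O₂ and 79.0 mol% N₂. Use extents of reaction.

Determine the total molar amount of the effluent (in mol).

25100 mol

Stoichiometric O₂ = 5 × 474 = 2370 mol; O₂ fed = 2370 × 2.145 = 5084 mol.
N₂ fed = 5084 × 79/21 = 19120 mol.
Fuel reacted = 0.819 × 474 → ξ = 388.2 mol.
Outlet (n = n₀ + ν ξ):
  C₃H₈: 474 − 1(388.2) = 85.79
  O₂: 5084 − 5(388.2) = 3143
  N₂: 19120 (inert)
  CO₂: 0 + 3(388.2) = 1165
  H₂O: 0 + 4(388.2) = 1553
Total out = 85.79 + 3143 + 19120 + 1165 + 1553 = 25070 mol.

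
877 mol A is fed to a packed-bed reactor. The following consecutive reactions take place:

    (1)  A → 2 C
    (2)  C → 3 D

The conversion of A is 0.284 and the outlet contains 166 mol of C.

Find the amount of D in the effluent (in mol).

996 mol

Conversion of A: A consumed = 1ξ₁ = 0.284 × 877 → ξ₁ = 249.1 mol.
C balance: n_C = 0 + 2ξ₁ − 1ξ₂ = 166 → ξ₂ = (2·249.1 − 166)/1 = 332.1 mol.
Outlet amounts (n = n₀ + Σ ν·ξ):
  A: 877 − 1(249.1) = 627.9
  C: 0 + 2(249.1) − 1(332.1) = 166
  D: 0 + 3(332.1) = 996.4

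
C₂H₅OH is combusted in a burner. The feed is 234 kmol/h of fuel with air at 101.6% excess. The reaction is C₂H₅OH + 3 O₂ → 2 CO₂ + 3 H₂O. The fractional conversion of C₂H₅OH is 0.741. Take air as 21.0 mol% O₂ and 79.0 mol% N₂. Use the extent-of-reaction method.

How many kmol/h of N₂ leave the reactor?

5320 kmol/h

Stoichiometric O₂ = 3 × 234 = 702 kmol/h; O₂ fed = 702 × 2.016 = 1415 kmol/h.
N₂ fed = 1415 × 79/21 = 5324 kmol/h.
Fuel reacted = 0.741 × 234 → ξ = 173.4 kmol/h.
Outlet (n = n₀ + ν ξ):
  C₂H₅OH: 234 − 1(173.4) = 60.61
  O₂: 1415 − 3(173.4) = 895
  N₂: 5324 (inert)
  CO₂: 0 + 2(173.4) = 346.8
  H₂O: 0 + 3(173.4) = 520.2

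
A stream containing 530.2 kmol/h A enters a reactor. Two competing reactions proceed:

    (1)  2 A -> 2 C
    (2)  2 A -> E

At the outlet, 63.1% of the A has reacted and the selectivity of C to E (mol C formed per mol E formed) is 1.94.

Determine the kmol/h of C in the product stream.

165 kmol/h

Conversion of A: A consumed = 0.631 × 530.2 = 334.6 kmol/h = 2ξ₁ + 2ξ₂.
Selectivity: 2ξ₁ / (1ξ₂) = 1.94 → ξ₁ = 0.97 ξ₂.
Substitute: (2·0.97 + 2) ξ₂ = 334.6 → ξ₂ = 84.91 kmol/h, ξ₁ = 82.37 kmol/h.
Outlet amounts (n = n₀ + Σ ν·ξ):
  A: 530.2 − 2(82.37) − 2(84.91) = 195.6
  C: 0 + 2(82.37) = 164.7
  E: 0 + 1(84.91) = 84.91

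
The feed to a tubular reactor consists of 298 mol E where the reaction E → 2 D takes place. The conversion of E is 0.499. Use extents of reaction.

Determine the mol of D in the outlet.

297 mol

E reacted = 0.499 × 298 = 148.7 mol; ν_E = −1, so ξ = 148.7/1 = 148.7 mol.
Outlet amounts (n = n₀ + ν ξ):
  E: 298 − 1(148.7) = 149.3
  D: 0 + 2(148.7) = 297.4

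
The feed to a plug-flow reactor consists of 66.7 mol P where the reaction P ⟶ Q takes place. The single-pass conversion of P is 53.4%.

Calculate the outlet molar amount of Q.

35.6 mol

P reacted = 0.534 × 66.7 = 35.62 mol; ν_P = −1, so ξ = 35.62/1 = 35.62 mol.
Outlet amounts (n = n₀ + ν ξ):
  P: 66.7 − 1(35.62) = 31.08
  Q: 0 + 1(35.62) = 35.62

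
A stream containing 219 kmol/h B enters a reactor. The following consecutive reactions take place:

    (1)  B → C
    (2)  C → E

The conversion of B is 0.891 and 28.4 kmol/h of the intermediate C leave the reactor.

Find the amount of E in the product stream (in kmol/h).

Conversion of B: B consumed = 1ξ₁ = 0.891 × 219 → ξ₁ = 195.1 kmol/h.
C balance: n_C = 0 + 1ξ₁ − 1ξ₂ = 28.4 → ξ₂ = (1·195.1 − 28.4)/1 = 166.7 kmol/h.
Outlet amounts (n = n₀ + Σ ν·ξ):
  B: 219 − 1(195.1) = 23.87
  C: 0 + 1(195.1) − 1(166.7) = 28.4
  E: 0 + 1(166.7) = 166.7

167 kmol/h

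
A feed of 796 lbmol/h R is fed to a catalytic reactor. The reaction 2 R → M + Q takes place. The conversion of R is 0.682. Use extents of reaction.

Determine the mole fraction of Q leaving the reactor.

R reacted = 0.682 × 796 = 542.9 lbmol/h; ν_R = −2, so ξ = 542.9/2 = 271.4 lbmol/h.
Outlet amounts (n = n₀ + ν ξ):
  R: 796 − 2(271.4) = 253.1
  M: 0 + 1(271.4) = 271.4
  Q: 0 + 1(271.4) = 271.4
Total out = 796 lbmol/h; y_Q = 271.4 / 796 = 0.341.

0.341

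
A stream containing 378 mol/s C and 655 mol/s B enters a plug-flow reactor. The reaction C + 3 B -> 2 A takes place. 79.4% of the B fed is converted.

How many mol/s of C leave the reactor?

205 mol/s

B reacted = 0.794 × 655 = 520.1 mol/s; ν_B = −3, so ξ = 520.1/3 = 173.4 mol/s.
Outlet amounts (n = n₀ + ν ξ):
  C: 378 − 1(173.4) = 204.6
  B: 655 − 3(173.4) = 134.9
  A: 0 + 2(173.4) = 346.7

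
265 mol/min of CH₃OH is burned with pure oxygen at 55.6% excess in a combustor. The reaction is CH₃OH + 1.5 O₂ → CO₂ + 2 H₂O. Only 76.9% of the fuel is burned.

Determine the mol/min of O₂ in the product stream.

Stoichiometric O₂ = 1.5 × 265 = 397.5 mol/min; O₂ fed = 397.5 × 1.556 = 618.5 mol/min.
Fuel reacted = 0.769 × 265 → ξ = 203.8 mol/min.
Outlet (n = n₀ + ν ξ):
  CH₃OH: 265 − 1(203.8) = 61.22
  O₂: 618.5 − 1.5(203.8) = 312.8
  CO₂: 0 + 1(203.8) = 203.8
  H₂O: 0 + 2(203.8) = 407.6

313 mol/min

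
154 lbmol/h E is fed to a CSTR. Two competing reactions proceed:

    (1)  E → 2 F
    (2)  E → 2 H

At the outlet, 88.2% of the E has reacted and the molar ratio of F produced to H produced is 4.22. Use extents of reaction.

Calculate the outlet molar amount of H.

Conversion of E: E consumed = 0.882 × 154 = 135.8 lbmol/h = 1ξ₁ + 1ξ₂.
Selectivity: 2ξ₁ / (2ξ₂) = 4.22 → ξ₁ = 4.22 ξ₂.
Substitute: (1·4.22 + 1) ξ₂ = 135.8 → ξ₂ = 26.02 lbmol/h, ξ₁ = 109.8 lbmol/h.
Outlet amounts (n = n₀ + Σ ν·ξ):
  E: 154 − 1(109.8) − 1(26.02) = 18.17
  F: 0 + 2(109.8) = 219.6
  H: 0 + 2(26.02) = 52.04

52 lbmol/h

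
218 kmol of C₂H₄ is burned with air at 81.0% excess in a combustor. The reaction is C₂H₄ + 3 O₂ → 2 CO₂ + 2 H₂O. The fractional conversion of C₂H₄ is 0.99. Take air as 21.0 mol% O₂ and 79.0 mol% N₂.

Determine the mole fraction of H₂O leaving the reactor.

0.0737

Stoichiometric O₂ = 3 × 218 = 654 kmol; O₂ fed = 654 × 1.810 = 1184 kmol.
N₂ fed = 1184 × 79/21 = 4453 kmol.
Fuel reacted = 0.99 × 218 → ξ = 215.8 kmol.
Outlet (n = n₀ + ν ξ):
  C₂H₄: 218 − 1(215.8) = 2.18
  O₂: 1184 − 3(215.8) = 536.3
  N₂: 4453 (inert)
  CO₂: 0 + 2(215.8) = 431.6
  H₂O: 0 + 2(215.8) = 431.6
Total out = 5855 kmol; y_H₂O = 431.6 / 5855 = 0.07372.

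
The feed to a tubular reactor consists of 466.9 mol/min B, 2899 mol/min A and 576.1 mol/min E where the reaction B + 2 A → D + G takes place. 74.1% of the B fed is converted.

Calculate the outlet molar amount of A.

2210 mol/min

B reacted = 0.741 × 466.9 = 346 mol/min; ν_B = −1, so ξ = 346/1 = 346 mol/min.
Outlet amounts (n = n₀ + ν ξ):
  B: 466.9 − 1(346) = 120.9
  A: 2899 − 2(346) = 2207
  D: 0 + 1(346) = 346
  G: 0 + 1(346) = 346
  E: 576.1 (inert)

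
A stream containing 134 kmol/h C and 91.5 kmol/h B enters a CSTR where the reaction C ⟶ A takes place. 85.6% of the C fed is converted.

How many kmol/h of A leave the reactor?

C reacted = 0.856 × 134 = 114.7 kmol/h; ν_C = −1, so ξ = 114.7/1 = 114.7 kmol/h.
Outlet amounts (n = n₀ + ν ξ):
  C: 134 − 1(114.7) = 19.3
  A: 0 + 1(114.7) = 114.7
  B: 91.5 (inert)

115 kmol/h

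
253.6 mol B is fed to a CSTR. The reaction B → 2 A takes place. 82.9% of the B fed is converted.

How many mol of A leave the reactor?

B reacted = 0.829 × 253.6 = 210.2 mol; ν_B = −1, so ξ = 210.2/1 = 210.2 mol.
Outlet amounts (n = n₀ + ν ξ):
  B: 253.6 − 1(210.2) = 43.37
  A: 0 + 2(210.2) = 420.5

420 mol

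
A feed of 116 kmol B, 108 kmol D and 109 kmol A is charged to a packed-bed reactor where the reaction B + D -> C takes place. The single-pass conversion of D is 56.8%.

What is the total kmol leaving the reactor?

272 kmol

D reacted = 0.568 × 108 = 61.34 kmol; ν_D = −1, so ξ = 61.34/1 = 61.34 kmol.
Outlet amounts (n = n₀ + ν ξ):
  B: 116 − 1(61.34) = 54.66
  D: 108 − 1(61.34) = 46.66
  C: 0 + 1(61.34) = 61.34
  A: 109 (inert)
Total out = 54.66 + 46.66 + 61.34 + 109 = 271.7 kmol.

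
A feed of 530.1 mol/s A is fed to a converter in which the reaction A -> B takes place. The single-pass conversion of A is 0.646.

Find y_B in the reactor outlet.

0.646

A reacted = 0.646 × 530.1 = 342.4 mol/s; ν_A = −1, so ξ = 342.4/1 = 342.4 mol/s.
Outlet amounts (n = n₀ + ν ξ):
  A: 530.1 − 1(342.4) = 187.7
  B: 0 + 1(342.4) = 342.4
Total out = 530.1 mol/s; y_B = 342.4 / 530.1 = 0.646.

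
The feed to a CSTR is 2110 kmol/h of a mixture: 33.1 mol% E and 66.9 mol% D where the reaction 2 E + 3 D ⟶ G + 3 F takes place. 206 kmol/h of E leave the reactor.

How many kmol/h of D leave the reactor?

673 kmol/h

For E: n = n₀ − 2ξ → 206 = 698.4 − 2ξ, giving ξ = 246.2 kmol/h.
Outlet amounts (n = n₀ + ν ξ):
  E: 698.4 − 2(246.2) = 206
  D: 1412 − 3(246.2) = 673
  G: 0 + 1(246.2) = 246.2
  F: 0 + 3(246.2) = 738.6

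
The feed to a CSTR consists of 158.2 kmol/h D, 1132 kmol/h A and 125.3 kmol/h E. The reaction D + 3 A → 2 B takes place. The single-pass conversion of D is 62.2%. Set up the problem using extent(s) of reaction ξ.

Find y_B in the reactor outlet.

D reacted = 0.622 × 158.2 = 98.4 kmol/h; ν_D = −1, so ξ = 98.4/1 = 98.4 kmol/h.
Outlet amounts (n = n₀ + ν ξ):
  D: 158.2 − 1(98.4) = 59.8
  A: 1132 − 3(98.4) = 836.8
  B: 0 + 2(98.4) = 196.8
  E: 125.3 (inert)
Total out = 1219 kmol/h; y_B = 196.8 / 1219 = 0.1615.

0.161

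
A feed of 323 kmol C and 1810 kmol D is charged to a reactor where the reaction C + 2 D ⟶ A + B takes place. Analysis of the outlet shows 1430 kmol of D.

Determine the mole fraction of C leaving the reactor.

0.0685

For D: n = n₀ − 2ξ → 1430 = 1810 − 2ξ, giving ξ = 190 kmol.
Outlet amounts (n = n₀ + ν ξ):
  C: 323 − 1(190) = 133
  D: 1810 − 2(190) = 1430
  A: 0 + 1(190) = 190
  B: 0 + 1(190) = 190
Total out = 1943 kmol; y_C = 133 / 1943 = 0.06845.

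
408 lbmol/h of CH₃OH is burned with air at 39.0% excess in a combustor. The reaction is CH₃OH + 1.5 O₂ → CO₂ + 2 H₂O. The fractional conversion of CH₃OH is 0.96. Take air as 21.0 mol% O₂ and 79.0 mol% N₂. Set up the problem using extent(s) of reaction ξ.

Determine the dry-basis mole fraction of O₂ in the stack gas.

0.068

Stoichiometric O₂ = 1.5 × 408 = 612 lbmol/h; O₂ fed = 612 × 1.390 = 850.7 lbmol/h.
N₂ fed = 850.7 × 79/21 = 3200 lbmol/h.
Fuel reacted = 0.96 × 408 → ξ = 391.7 lbmol/h.
Outlet (n = n₀ + ν ξ):
  CH₃OH: 408 − 1(391.7) = 16.32
  O₂: 850.7 − 1.5(391.7) = 263.2
  N₂: 3200 (inert)
  CO₂: 0 + 1(391.7) = 391.7
  H₂O: 0 + 2(391.7) = 783.4
Dry total = 3871 lbmol/h; y_O₂ (dry) = 263.2 / 3871 = 0.06798.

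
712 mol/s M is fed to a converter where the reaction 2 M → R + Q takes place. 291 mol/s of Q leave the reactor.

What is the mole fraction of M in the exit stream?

0.183

For Q: n = n₀ + 1ξ → 291 = 0 + 1ξ, giving ξ = 291 mol/s.
Outlet amounts (n = n₀ + ν ξ):
  M: 712 − 2(291) = 130
  R: 0 + 1(291) = 291
  Q: 0 + 1(291) = 291
Total out = 712 mol/s; y_M = 130 / 712 = 0.1826.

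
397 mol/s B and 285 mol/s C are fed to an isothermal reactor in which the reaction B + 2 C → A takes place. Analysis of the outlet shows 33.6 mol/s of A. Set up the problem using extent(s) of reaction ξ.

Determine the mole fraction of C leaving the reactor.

0.354

For A: n = n₀ + 1ξ → 33.6 = 0 + 1ξ, giving ξ = 33.6 mol/s.
Outlet amounts (n = n₀ + ν ξ):
  B: 397 − 1(33.6) = 363.4
  C: 285 − 2(33.6) = 217.8
  A: 0 + 1(33.6) = 33.6
Total out = 614.8 mol/s; y_C = 217.8 / 614.8 = 0.3543.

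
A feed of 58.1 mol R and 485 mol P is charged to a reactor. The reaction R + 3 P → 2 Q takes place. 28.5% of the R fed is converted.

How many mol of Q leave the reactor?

R reacted = 0.285 × 58.1 = 16.56 mol; ν_R = −1, so ξ = 16.56/1 = 16.56 mol.
Outlet amounts (n = n₀ + ν ξ):
  R: 58.1 − 1(16.56) = 41.54
  P: 485 − 3(16.56) = 435.3
  Q: 0 + 2(16.56) = 33.12

33.1 mol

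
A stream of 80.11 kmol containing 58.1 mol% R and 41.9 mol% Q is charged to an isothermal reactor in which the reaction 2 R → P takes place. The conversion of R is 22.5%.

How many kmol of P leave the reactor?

5.24 kmol

R reacted = 0.225 × 46.54 = 10.47 kmol; ν_R = −2, so ξ = 10.47/2 = 5.236 kmol.
Outlet amounts (n = n₀ + ν ξ):
  R: 46.54 − 2(5.236) = 36.07
  P: 0 + 1(5.236) = 5.236
  Q: 33.57 (inert)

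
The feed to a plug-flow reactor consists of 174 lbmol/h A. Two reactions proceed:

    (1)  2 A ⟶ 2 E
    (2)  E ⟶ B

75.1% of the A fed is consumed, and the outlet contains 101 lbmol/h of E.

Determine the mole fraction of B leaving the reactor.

Conversion of A: A consumed = 2ξ₁ = 0.751 × 174 → ξ₁ = 65.34 lbmol/h.
E balance: n_E = 0 + 2ξ₁ − 1ξ₂ = 101 → ξ₂ = (2·65.34 − 101)/1 = 29.67 lbmol/h.
Outlet amounts (n = n₀ + Σ ν·ξ):
  A: 174 − 2(65.34) = 43.33
  E: 0 + 2(65.34) − 1(29.67) = 101
  B: 0 + 1(29.67) = 29.67
Total out = 174 lbmol/h; y_B = 29.67 / 174 = 0.1705.

0.171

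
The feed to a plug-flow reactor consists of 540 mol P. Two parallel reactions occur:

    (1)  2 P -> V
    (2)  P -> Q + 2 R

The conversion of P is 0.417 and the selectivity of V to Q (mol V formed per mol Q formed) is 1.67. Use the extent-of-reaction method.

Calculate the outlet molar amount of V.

86.6 mol

Conversion of P: P consumed = 0.417 × 540 = 225.2 mol = 2ξ₁ + 1ξ₂.
Selectivity: 1ξ₁ / (1ξ₂) = 1.67 → ξ₁ = 1.67 ξ₂.
Substitute: (2·1.67 + 1) ξ₂ = 225.2 → ξ₂ = 51.88 mol, ξ₁ = 86.65 mol.
Outlet amounts (n = n₀ + Σ ν·ξ):
  P: 540 − 2(86.65) − 1(51.88) = 314.8
  V: 0 + 1(86.65) = 86.65
  Q: 0 + 1(51.88) = 51.88
  R: 0 + 2(51.88) = 103.8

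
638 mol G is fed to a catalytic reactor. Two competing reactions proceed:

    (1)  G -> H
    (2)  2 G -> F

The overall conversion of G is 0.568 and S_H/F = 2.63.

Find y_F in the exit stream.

0.14

Conversion of G: G consumed = 0.568 × 638 = 362.4 mol = 1ξ₁ + 2ξ₂.
Selectivity: 1ξ₁ / (1ξ₂) = 2.63 → ξ₁ = 2.63 ξ₂.
Substitute: (1·2.63 + 2) ξ₂ = 362.4 → ξ₂ = 78.27 mol, ξ₁ = 205.8 mol.
Outlet amounts (n = n₀ + Σ ν·ξ):
  G: 638 − 1(205.8) − 2(78.27) = 275.6
  H: 0 + 1(205.8) = 205.8
  F: 0 + 1(78.27) = 78.27
Total out = 559.7 mol; y_F = 78.27 / 559.7 = 0.1398.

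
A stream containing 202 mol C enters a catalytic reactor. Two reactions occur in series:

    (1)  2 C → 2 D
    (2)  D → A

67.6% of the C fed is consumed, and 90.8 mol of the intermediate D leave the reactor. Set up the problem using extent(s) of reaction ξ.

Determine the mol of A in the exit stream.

Conversion of C: C consumed = 2ξ₁ = 0.676 × 202 → ξ₁ = 68.28 mol.
D balance: n_D = 0 + 2ξ₁ − 1ξ₂ = 90.8 → ξ₂ = (2·68.28 − 90.8)/1 = 45.75 mol.
Outlet amounts (n = n₀ + Σ ν·ξ):
  C: 202 − 2(68.28) = 65.45
  D: 0 + 2(68.28) − 1(45.75) = 90.8
  A: 0 + 1(45.75) = 45.75

45.8 mol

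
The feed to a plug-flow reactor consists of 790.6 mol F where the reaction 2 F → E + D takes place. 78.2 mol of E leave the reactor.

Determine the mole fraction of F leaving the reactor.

For E: n = n₀ + 1ξ → 78.2 = 0 + 1ξ, giving ξ = 78.2 mol.
Outlet amounts (n = n₀ + ν ξ):
  F: 790.6 − 2(78.2) = 634.2
  E: 0 + 1(78.2) = 78.2
  D: 0 + 1(78.2) = 78.2
Total out = 790.6 mol; y_F = 634.2 / 790.6 = 0.8022.

0.802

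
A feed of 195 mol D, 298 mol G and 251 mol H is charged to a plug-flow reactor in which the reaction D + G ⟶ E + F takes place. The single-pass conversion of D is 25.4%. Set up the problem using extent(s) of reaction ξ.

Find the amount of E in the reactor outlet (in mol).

49.5 mol

D reacted = 0.254 × 195 = 49.53 mol; ν_D = −1, so ξ = 49.53/1 = 49.53 mol.
Outlet amounts (n = n₀ + ν ξ):
  D: 195 − 1(49.53) = 145.5
  G: 298 − 1(49.53) = 248.5
  E: 0 + 1(49.53) = 49.53
  F: 0 + 1(49.53) = 49.53
  H: 251 (inert)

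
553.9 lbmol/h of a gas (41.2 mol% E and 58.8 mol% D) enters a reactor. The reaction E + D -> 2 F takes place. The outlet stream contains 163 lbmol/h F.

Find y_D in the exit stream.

For F: n = n₀ + 2ξ → 163 = 0 + 2ξ, giving ξ = 81.5 lbmol/h.
Outlet amounts (n = n₀ + ν ξ):
  E: 228.2 − 1(81.5) = 146.7
  D: 325.7 − 1(81.5) = 244.2
  F: 0 + 2(81.5) = 163
Total out = 553.9 lbmol/h; y_D = 244.2 / 553.9 = 0.4409.

0.441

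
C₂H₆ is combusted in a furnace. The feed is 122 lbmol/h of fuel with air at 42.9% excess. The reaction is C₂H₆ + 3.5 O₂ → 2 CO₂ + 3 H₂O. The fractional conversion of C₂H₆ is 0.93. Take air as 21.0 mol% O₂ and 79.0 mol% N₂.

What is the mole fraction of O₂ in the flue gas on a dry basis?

0.0777

Stoichiometric O₂ = 3.5 × 122 = 427 lbmol/h; O₂ fed = 427 × 1.429 = 610.2 lbmol/h.
N₂ fed = 610.2 × 79/21 = 2295 lbmol/h.
Fuel reacted = 0.93 × 122 → ξ = 113.5 lbmol/h.
Outlet (n = n₀ + ν ξ):
  C₂H₆: 122 − 1(113.5) = 8.54
  O₂: 610.2 − 3.5(113.5) = 213.1
  N₂: 2295 (inert)
  CO₂: 0 + 2(113.5) = 226.9
  H₂O: 0 + 3(113.5) = 340.4
Dry total = 2744 lbmol/h; y_O₂ (dry) = 213.1 / 2744 = 0.07765.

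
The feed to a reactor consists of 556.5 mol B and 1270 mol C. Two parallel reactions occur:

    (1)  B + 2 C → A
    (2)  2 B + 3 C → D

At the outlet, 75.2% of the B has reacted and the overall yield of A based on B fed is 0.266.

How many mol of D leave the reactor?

135 mol

Yield of A: 1ξ₁ / 556.5 = 0.266 → ξ₁ = 148 mol.
Conversion of B: 1ξ₁ + 2ξ₂ = 0.752 × 556.5 = 418.5 → ξ₂ = 135.2 mol.
Outlet amounts (n = n₀ + Σ ν·ξ):
  B: 556.5 − 1(148) − 2(135.2) = 138
  C: 1270 − 2(148) − 3(135.2) = 568.3
  A: 0 + 1(148) = 148
  D: 0 + 1(135.2) = 135.2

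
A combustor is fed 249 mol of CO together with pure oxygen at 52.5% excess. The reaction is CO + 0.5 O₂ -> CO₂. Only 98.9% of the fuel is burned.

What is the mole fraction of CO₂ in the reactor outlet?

0.78

Stoichiometric O₂ = 0.5 × 249 = 124.5 mol; O₂ fed = 124.5 × 1.525 = 189.9 mol.
Fuel reacted = 0.989 × 249 → ξ = 246.3 mol.
Outlet (n = n₀ + ν ξ):
  CO: 249 − 1(246.3) = 2.739
  O₂: 189.9 − 0.5(246.3) = 66.73
  CO₂: 0 + 1(246.3) = 246.3
Total out = 315.7 mol; y_CO₂ = 246.3 / 315.7 = 0.78.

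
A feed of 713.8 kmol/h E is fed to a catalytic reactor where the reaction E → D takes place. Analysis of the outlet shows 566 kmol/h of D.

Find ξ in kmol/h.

ξ = 566 kmol/h

For D: n = n₀ + 1ξ → 566 = 0 + 1ξ, giving ξ = 566 kmol/h.
Outlet amounts (n = n₀ + ν ξ):
  E: 713.8 − 1(566) = 147.8
  D: 0 + 1(566) = 566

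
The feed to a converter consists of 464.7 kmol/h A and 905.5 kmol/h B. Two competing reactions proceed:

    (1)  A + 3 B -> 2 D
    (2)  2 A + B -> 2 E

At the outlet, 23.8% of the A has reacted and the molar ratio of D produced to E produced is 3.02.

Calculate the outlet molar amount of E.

44.1 kmol/h

Conversion of A: A consumed = 0.238 × 464.7 = 110.6 kmol/h = 1ξ₁ + 2ξ₂.
Selectivity: 2ξ₁ / (2ξ₂) = 3.02 → ξ₁ = 3.02 ξ₂.
Substitute: (1·3.02 + 2) ξ₂ = 110.6 → ξ₂ = 22.03 kmol/h, ξ₁ = 66.54 kmol/h.
Outlet amounts (n = n₀ + Σ ν·ξ):
  A: 464.7 − 1(66.54) − 2(22.03) = 354.1
  B: 905.5 − 3(66.54) − 1(22.03) = 683.9
  D: 0 + 2(66.54) = 133.1
  E: 0 + 2(22.03) = 44.06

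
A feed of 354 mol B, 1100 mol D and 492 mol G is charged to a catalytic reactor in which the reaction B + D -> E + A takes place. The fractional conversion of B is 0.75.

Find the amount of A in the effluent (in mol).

B reacted = 0.75 × 354 = 265.5 mol; ν_B = −1, so ξ = 265.5/1 = 265.5 mol.
Outlet amounts (n = n₀ + ν ξ):
  B: 354 − 1(265.5) = 88.5
  D: 1100 − 1(265.5) = 834.5
  E: 0 + 1(265.5) = 265.5
  A: 0 + 1(265.5) = 265.5
  G: 492 (inert)

266 mol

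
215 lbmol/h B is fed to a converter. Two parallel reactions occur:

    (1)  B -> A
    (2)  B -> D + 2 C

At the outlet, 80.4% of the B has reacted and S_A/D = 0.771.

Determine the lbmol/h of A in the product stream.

75.3 lbmol/h

Conversion of B: B consumed = 0.804 × 215 = 172.9 lbmol/h = 1ξ₁ + 1ξ₂.
Selectivity: 1ξ₁ / (1ξ₂) = 0.771 → ξ₁ = 0.771 ξ₂.
Substitute: (1·0.771 + 1) ξ₂ = 172.9 → ξ₂ = 97.61 lbmol/h, ξ₁ = 75.25 lbmol/h.
Outlet amounts (n = n₀ + Σ ν·ξ):
  B: 215 − 1(75.25) − 1(97.61) = 42.14
  A: 0 + 1(75.25) = 75.25
  D: 0 + 1(97.61) = 97.61
  C: 0 + 2(97.61) = 195.2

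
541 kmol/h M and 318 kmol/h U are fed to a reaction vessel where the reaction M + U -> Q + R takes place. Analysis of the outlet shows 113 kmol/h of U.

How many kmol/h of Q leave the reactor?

For U: n = n₀ − 1ξ → 113 = 318 − 1ξ, giving ξ = 205 kmol/h.
Outlet amounts (n = n₀ + ν ξ):
  M: 541 − 1(205) = 336
  U: 318 − 1(205) = 113
  Q: 0 + 1(205) = 205
  R: 0 + 1(205) = 205

205 kmol/h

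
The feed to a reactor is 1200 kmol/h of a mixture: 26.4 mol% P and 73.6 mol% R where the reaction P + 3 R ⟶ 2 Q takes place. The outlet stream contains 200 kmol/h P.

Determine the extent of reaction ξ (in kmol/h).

For P: n = n₀ − 1ξ → 200 = 316.8 − 1ξ, giving ξ = 116.8 kmol/h.
Outlet amounts (n = n₀ + ν ξ):
  P: 316.8 − 1(116.8) = 200
  R: 883.2 − 3(116.8) = 532.8
  Q: 0 + 2(116.8) = 233.6

ξ = 117 kmol/h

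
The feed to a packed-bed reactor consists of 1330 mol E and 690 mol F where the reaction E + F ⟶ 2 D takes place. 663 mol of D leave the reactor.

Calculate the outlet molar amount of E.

998 mol

For D: n = n₀ + 2ξ → 663 = 0 + 2ξ, giving ξ = 331.5 mol.
Outlet amounts (n = n₀ + ν ξ):
  E: 1330 − 1(331.5) = 998.5
  F: 690 − 1(331.5) = 358.5
  D: 0 + 2(331.5) = 663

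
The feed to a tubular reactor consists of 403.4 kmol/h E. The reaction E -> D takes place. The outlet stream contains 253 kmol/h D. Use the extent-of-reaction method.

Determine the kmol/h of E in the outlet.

For D: n = n₀ + 1ξ → 253 = 0 + 1ξ, giving ξ = 253 kmol/h.
Outlet amounts (n = n₀ + ν ξ):
  E: 403.4 − 1(253) = 150.4
  D: 0 + 1(253) = 253

150 kmol/h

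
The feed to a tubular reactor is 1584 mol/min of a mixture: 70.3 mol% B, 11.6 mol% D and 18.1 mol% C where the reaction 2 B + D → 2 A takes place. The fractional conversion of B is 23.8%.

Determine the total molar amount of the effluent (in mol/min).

1450 mol/min

B reacted = 0.238 × 1114 = 265 mol/min; ν_B = −2, so ξ = 265/2 = 132.5 mol/min.
Outlet amounts (n = n₀ + ν ξ):
  B: 1114 − 2(132.5) = 848.5
  D: 183.7 − 1(132.5) = 51.23
  A: 0 + 2(132.5) = 265
  C: 286.7 (inert)
Total out = 848.5 + 51.23 + 265 + 286.7 = 1451 mol/min.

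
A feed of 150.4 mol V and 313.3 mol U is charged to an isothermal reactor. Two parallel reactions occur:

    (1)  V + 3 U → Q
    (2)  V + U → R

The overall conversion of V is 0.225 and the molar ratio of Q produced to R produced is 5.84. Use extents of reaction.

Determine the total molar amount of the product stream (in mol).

Conversion of V: V consumed = 0.225 × 150.4 = 33.84 mol = 1ξ₁ + 1ξ₂.
Selectivity: 1ξ₁ / (1ξ₂) = 5.84 → ξ₁ = 5.84 ξ₂.
Substitute: (1·5.84 + 1) ξ₂ = 33.84 → ξ₂ = 4.947 mol, ξ₁ = 28.89 mol.
Outlet amounts (n = n₀ + Σ ν·ξ):
  V: 150.4 − 1(28.89) − 1(4.947) = 116.6
  U: 313.3 − 3(28.89) − 1(4.947) = 221.7
  Q: 0 + 1(28.89) = 28.89
  R: 0 + 1(4.947) = 4.947
Total out = 116.6 + 221.7 + 28.89 + 4.947 = 372.1 mol.

372 mol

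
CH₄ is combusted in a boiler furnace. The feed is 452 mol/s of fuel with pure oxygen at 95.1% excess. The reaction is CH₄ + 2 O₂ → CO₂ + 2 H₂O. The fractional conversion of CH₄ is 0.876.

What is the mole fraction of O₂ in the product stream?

Stoichiometric O₂ = 2 × 452 = 904 mol/s; O₂ fed = 904 × 1.951 = 1764 mol/s.
Fuel reacted = 0.876 × 452 → ξ = 396 mol/s.
Outlet (n = n₀ + ν ξ):
  CH₄: 452 − 1(396) = 56.05
  O₂: 1764 − 2(396) = 971.8
  CO₂: 0 + 1(396) = 396
  H₂O: 0 + 2(396) = 791.9
Total out = 2216 mol/s; y_O₂ = 971.8 / 2216 = 0.4386.

0.439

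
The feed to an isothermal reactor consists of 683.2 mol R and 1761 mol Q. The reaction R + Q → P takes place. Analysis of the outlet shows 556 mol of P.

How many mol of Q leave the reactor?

For P: n = n₀ + 1ξ → 556 = 0 + 1ξ, giving ξ = 556 mol.
Outlet amounts (n = n₀ + ν ξ):
  R: 683.2 − 1(556) = 127.2
  Q: 1761 − 1(556) = 1205
  P: 0 + 1(556) = 556

1200 mol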